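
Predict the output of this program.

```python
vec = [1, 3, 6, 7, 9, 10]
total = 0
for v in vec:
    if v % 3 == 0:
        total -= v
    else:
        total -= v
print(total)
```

-36

v=1: not %3==0, total = 0-1 = -1
v=3: %3==0, total = (-1)-3 = -4
v=6: %3==0, total = (-4)-6 = -10
v=7: not %3==0, total = (-10)-7 = -17
v=9: %3==0, total = (-17)-9 = -26
v=10: not %3==0, total = (-26)-10 = -36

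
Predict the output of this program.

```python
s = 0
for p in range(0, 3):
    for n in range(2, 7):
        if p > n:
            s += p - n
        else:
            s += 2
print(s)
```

30

p=0,n=2: not 0>2, s = 0+2 = 2
p=0,n=3: not 0>3, s = 2+2 = 4
p=0,n=4: not 0>4, s = 4+2 = 6
p=0,n=5: not 0>5, s = 6+2 = 8
p=0,n=6: not 0>6, s = 8+2 = 10
p=1,n=2: not 1>2, s = 10+2 = 12
p=1,n=3: not 1>3, s = 12+2 = 14
p=1,n=4: not 1>4, s = 14+2 = 16
p=1,n=5: not 1>5, s = 16+2 = 18
p=1,n=6: not 1>6, s = 18+2 = 20
p=2,n=2: not 2>2, s = 20+2 = 22
p=2,n=3: not 2>3, s = 22+2 = 24
p=2,n=4: not 2>4, s = 24+2 = 26
p=2,n=5: not 2>5, s = 26+2 = 28
p=2,n=6: not 2>6, s = 28+2 = 30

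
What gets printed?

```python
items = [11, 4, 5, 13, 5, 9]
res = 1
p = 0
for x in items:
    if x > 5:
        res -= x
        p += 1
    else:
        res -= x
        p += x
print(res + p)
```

x=11: >5, res = 1-11 = -10; p=1
x=4: not >5, res = (-10)-4 = -14; p=5
x=5: not >5, res = (-14)-5 = -19; p=10
x=13: >5, res = (-19)-13 = -32; p=11
x=5: not >5, res = (-32)-5 = -37; p=16
x=9: >5, res = (-37)-9 = -46; p=17
res+p = (-46)+17 = -29

-29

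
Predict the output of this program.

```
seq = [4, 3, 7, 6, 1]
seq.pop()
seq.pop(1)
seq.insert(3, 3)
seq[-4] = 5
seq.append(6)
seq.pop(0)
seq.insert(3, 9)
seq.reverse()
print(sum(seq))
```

31

pop() removes 1 → [4, 3, 7, 6]
pop(1) removes 3 → [4, 7, 6]
insert 3 at 3 → [4, 7, 6, 3]
seq[-4] = 5 → [5, 7, 6, 3]
append 6 → [5, 7, 6, 3, 6]
pop(0) removes 5 → [7, 6, 3, 6]
insert 9 at 3 → [7, 6, 3, 9, 6]
reverse → [6, 9, 3, 6, 7]
sum = 31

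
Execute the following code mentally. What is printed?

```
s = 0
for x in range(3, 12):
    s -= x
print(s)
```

x=3: s = 0-3 = -3
x=4: s = (-3)-4 = -7
x=5: s = (-7)-5 = -12
x=6: s = (-12)-6 = -18
x=7: s = (-18)-7 = -25
x=8: s = (-25)-8 = -33
x=9: s = (-33)-9 = -42
x=10: s = (-42)-10 = -52
x=11: s = (-52)-11 = -63

-63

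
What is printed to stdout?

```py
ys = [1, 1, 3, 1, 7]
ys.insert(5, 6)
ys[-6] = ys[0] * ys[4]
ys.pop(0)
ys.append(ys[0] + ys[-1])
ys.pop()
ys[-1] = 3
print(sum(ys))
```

insert 6 at 5 → [1, 1, 3, 1, 7, 6]
ys[-6] = ys[0]*ys[4] = 1*7 = 7 → [7, 1, 3, 1, 7, 6]
pop(0) removes 7 → [1, 3, 1, 7, 6]
append ys[0]+ys[-1] = 1+6 = 7 → [1, 3, 1, 7, 6, 7]
pop() removes 7 → [1, 3, 1, 7, 6]
ys[-1] = 3 → [1, 3, 1, 7, 3]
sum = 15

15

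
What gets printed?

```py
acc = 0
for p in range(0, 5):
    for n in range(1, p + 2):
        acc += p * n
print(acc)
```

p=0,n=1: acc = 0+0 = 0
p=1,n=1: acc = 0+1 = 1
p=1,n=2: acc = 1+2 = 3
p=2,n=1: acc = 3+2 = 5
p=2,n=2: acc = 5+4 = 9
p=2,n=3: acc = 9+6 = 15
p=3,n=1: acc = 15+3 = 18
p=3,n=2: acc = 18+6 = 24
p=3,n=3: acc = 24+9 = 33
p=3,n=4: acc = 33+12 = 45
p=4,n=1: acc = 45+4 = 49
p=4,n=2: acc = 49+8 = 57
p=4,n=3: acc = 57+12 = 69
p=4,n=4: acc = 69+16 = 85
p=4,n=5: acc = 85+20 = 105

105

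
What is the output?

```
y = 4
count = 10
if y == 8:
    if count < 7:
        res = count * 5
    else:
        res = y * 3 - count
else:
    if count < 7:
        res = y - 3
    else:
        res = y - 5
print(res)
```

-1

y=4, count=10
y == 8 is False; count < 7 is False
→ res = y - 5 = -1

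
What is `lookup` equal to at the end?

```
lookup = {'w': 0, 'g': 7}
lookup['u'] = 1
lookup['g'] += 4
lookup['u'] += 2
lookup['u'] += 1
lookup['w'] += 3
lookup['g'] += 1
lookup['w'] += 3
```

{'w': 6, 'g': 12, 'u': 4}

lookup['u'] = 1 → {'w': 0, 'g': 7, 'u': 1}
lookup['g'] = 7+4 = 11 → {'w': 0, 'g': 11, 'u': 1}
lookup['u'] = 1+2 = 3 → {'w': 0, 'g': 11, 'u': 3}
lookup['u'] = 3+1 = 4 → {'w': 0, 'g': 11, 'u': 4}
lookup['w'] = 0+3 = 3 → {'w': 3, 'g': 11, 'u': 4}
lookup['g'] = 11+1 = 12 → {'w': 3, 'g': 12, 'u': 4}
lookup['w'] = 3+3 = 6 → {'w': 6, 'g': 12, 'u': 4}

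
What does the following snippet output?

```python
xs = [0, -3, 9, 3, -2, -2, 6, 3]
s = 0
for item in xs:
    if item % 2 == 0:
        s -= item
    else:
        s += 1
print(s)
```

2

item=0: even, s = 0-0 = 0
item=-3: not even, s = 0+1 = 1
item=9: not even, s = 1+1 = 2
item=3: not even, s = 2+1 = 3
item=-2: even, s = 3-(-2) = 5
item=-2: even, s = 5-(-2) = 7
item=6: even, s = 7-6 = 1
item=3: not even, s = 1+1 = 2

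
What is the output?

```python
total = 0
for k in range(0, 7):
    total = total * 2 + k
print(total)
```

k=0: total = 0*2+0 = 0
k=1: total = 0*2+1 = 1
k=2: total = 1*2+2 = 4
k=3: total = 4*2+3 = 11
k=4: total = 11*2+4 = 26
k=5: total = 26*2+5 = 57
k=6: total = 57*2+6 = 120

120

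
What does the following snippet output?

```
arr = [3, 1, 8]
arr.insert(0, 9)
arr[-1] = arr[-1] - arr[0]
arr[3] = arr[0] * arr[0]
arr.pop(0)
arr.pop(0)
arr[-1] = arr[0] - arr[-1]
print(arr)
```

insert 9 at 0 → [9, 3, 1, 8]
arr[-1] = arr[-1]-arr[0] = 8-9 = -1 → [9, 3, 1, -1]
arr[3] = arr[0]*arr[0] = 9*9 = 81 → [9, 3, 1, 81]
pop(0) removes 9 → [3, 1, 81]
pop(0) removes 3 → [1, 81]
arr[-1] = arr[0]-arr[-1] = 1-81 = -80 → [1, -80]

[1, -80]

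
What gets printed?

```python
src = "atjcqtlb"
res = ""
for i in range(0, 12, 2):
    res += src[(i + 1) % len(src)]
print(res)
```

tctbtc

i=0: add src[1]='t' → 't'
i=2: add src[3]='c' → 'tc'
i=4: add src[5]='t' → 'tct'
i=6: add src[7]='b' → 'tctb'
i=8: add src[1]='t' → 'tctbt'
i=10: add src[3]='c' → 'tctbtc'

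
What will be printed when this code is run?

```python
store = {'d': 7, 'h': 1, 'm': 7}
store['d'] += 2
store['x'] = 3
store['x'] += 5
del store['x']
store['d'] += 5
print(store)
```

{'d': 14, 'h': 1, 'm': 7}

store['d'] = 7+2 = 9 → {'d': 9, 'h': 1, 'm': 7}
store['x'] = 3 → {'d': 9, 'h': 1, 'm': 7, 'x': 3}
store['x'] = 3+5 = 8 → {'d': 9, 'h': 1, 'm': 7, 'x': 8}
del 'x' → {'d': 9, 'h': 1, 'm': 7}
store['d'] = 9+5 = 14 → {'d': 14, 'h': 1, 'm': 7}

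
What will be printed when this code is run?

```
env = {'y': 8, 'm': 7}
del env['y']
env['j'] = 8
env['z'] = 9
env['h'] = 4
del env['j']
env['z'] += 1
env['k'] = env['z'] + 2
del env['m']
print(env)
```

del 'y' → {'m': 7}
env['j'] = 8 → {'m': 7, 'j': 8}
env['z'] = 9 → {'m': 7, 'j': 8, 'z': 9}
env['h'] = 4 → {'m': 7, 'j': 8, 'z': 9, 'h': 4}
del 'j' → {'m': 7, 'z': 9, 'h': 4}
env['z'] = 9+1 = 10 → {'m': 7, 'z': 10, 'h': 4}
env['k'] = env['z']+2 = 12 → {'m': 7, 'z': 10, 'h': 4, 'k': 12}
del 'm' → {'z': 10, 'h': 4, 'k': 12}

{'z': 10, 'h': 4, 'k': 12}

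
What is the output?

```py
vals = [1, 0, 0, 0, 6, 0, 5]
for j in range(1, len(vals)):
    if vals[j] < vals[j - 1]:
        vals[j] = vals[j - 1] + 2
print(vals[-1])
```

13

j=1: 0<1, vals[1] = 1+2 = 3 → [1, 3, 0, 0, 6, 0, 5]
j=2: 0<3, vals[2] = 3+2 = 5 → [1, 3, 5, 0, 6, 0, 5]
j=3: 0<5, vals[3] = 5+2 = 7 → [1, 3, 5, 7, 6, 0, 5]
j=4: 6<7, vals[4] = 7+2 = 9 → [1, 3, 5, 7, 9, 0, 5]
j=5: 0<9, vals[5] = 9+2 = 11 → [1, 3, 5, 7, 9, 11, 5]
j=6: 5<11, vals[6] = 11+2 = 13 → [1, 3, 5, 7, 9, 11, 13]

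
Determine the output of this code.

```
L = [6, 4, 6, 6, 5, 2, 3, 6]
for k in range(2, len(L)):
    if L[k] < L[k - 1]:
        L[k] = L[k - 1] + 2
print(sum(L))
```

k=2: 6>=4, unchanged → [6, 4, 6, 6, 5, 2, 3, 6]
k=3: 6>=6, unchanged → [6, 4, 6, 6, 5, 2, 3, 6]
k=4: 5<6, L[4] = 6+2 = 8 → [6, 4, 6, 6, 8, 2, 3, 6]
k=5: 2<8, L[5] = 8+2 = 10 → [6, 4, 6, 6, 8, 10, 3, 6]
k=6: 3<10, L[6] = 10+2 = 12 → [6, 4, 6, 6, 8, 10, 12, 6]
k=7: 6<12, L[7] = 12+2 = 14 → [6, 4, 6, 6, 8, 10, 12, 14]
sum = 66

66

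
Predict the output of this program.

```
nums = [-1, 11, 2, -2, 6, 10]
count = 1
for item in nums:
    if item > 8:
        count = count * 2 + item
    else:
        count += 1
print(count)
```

46

item=-1: not >8, count = 1+1 = 2
item=11: >8, count = 2*2+11 = 15
item=2: not >8, count = 15+1 = 16
item=-2: not >8, count = 16+1 = 17
item=6: not >8, count = 17+1 = 18
item=10: >8, count = 18*2+10 = 46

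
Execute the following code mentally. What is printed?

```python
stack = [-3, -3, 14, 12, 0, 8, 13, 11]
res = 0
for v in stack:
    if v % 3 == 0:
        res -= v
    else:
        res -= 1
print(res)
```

v=-3: %3==0, res = 0-(-3) = 3
v=-3: %3==0, res = 3-(-3) = 6
v=14: not %3==0, res = 6-1 = 5
v=12: %3==0, res = 5-12 = -7
v=0: %3==0, res = (-7)-0 = -7
v=8: not %3==0, res = (-7)-1 = -8
v=13: not %3==0, res = (-8)-1 = -9
v=11: not %3==0, res = (-9)-1 = -10

-10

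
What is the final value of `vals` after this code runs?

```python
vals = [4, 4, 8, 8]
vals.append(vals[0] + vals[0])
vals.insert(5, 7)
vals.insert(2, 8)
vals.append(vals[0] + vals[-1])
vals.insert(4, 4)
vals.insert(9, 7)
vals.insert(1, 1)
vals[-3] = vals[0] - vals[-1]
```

[4, 1, 4, 8, 8, 4, 8, 8, -3, 11, 7]

append vals[0]+vals[0] = 4+4 = 8 → [4, 4, 8, 8, 8]
insert 7 at 5 → [4, 4, 8, 8, 8, 7]
insert 8 at 2 → [4, 4, 8, 8, 8, 8, 7]
append vals[0]+vals[-1] = 4+7 = 11 → [4, 4, 8, 8, 8, 8, 7, 11]
insert 4 at 4 → [4, 4, 8, 8, 4, 8, 8, 7, 11]
insert 7 at 9 → [4, 4, 8, 8, 4, 8, 8, 7, 11, 7]
insert 1 at 1 → [4, 1, 4, 8, 8, 4, 8, 8, 7, 11, 7]
vals[-3] = vals[0]-vals[-1] = 4-7 = -3 → [4, 1, 4, 8, 8, 4, 8, 8, -3, 11, 7]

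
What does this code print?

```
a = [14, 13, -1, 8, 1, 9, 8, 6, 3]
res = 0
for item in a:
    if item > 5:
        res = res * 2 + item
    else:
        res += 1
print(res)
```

803

item=14: >5, res = 0*2+14 = 14
item=13: >5, res = 14*2+13 = 41
item=-1: not >5, res = 41+1 = 42
item=8: >5, res = 42*2+8 = 92
item=1: not >5, res = 92+1 = 93
item=9: >5, res = 93*2+9 = 195
item=8: >5, res = 195*2+8 = 398
item=6: >5, res = 398*2+6 = 802
item=3: not >5, res = 802+1 = 803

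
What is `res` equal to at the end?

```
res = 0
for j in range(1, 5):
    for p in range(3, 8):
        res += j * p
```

250

j=1,p=3: res = 0+3 = 3
j=1,p=4: res = 3+4 = 7
j=1,p=5: res = 7+5 = 12
j=1,p=6: res = 12+6 = 18
j=1,p=7: res = 18+7 = 25
j=2,p=3: res = 25+6 = 31
j=2,p=4: res = 31+8 = 39
j=2,p=5: res = 39+10 = 49
j=2,p=6: res = 49+12 = 61
j=2,p=7: res = 61+14 = 75
j=3,p=3: res = 75+9 = 84
j=3,p=4: res = 84+12 = 96
j=3,p=5: res = 96+15 = 111
j=3,p=6: res = 111+18 = 129
j=3,p=7: res = 129+21 = 150
j=4,p=3: res = 150+12 = 162
j=4,p=4: res = 162+16 = 178
j=4,p=5: res = 178+20 = 198
j=4,p=6: res = 198+24 = 222
j=4,p=7: res = 222+28 = 250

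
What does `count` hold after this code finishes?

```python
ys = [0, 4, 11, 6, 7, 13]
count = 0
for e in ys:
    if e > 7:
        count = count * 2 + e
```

e=0: not >7
e=4: not >7
e=11: >7, count = 0*2+11 = 11
e=6: not >7
e=7: not >7
e=13: >7, count = 11*2+13 = 35

35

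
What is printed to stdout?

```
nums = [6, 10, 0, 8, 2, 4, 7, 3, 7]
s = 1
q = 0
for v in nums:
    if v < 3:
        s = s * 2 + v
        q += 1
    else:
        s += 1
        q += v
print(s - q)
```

-27

v=6: not <3, s = 1+1 = 2; q=6
v=10: not <3, s = 2+1 = 3; q=16
v=0: <3, s = 3*2+0 = 6; q=17
v=8: not <3, s = 6+1 = 7; q=25
v=2: <3, s = 7*2+2 = 16; q=26
v=4: not <3, s = 16+1 = 17; q=30
v=7: not <3, s = 17+1 = 18; q=37
v=3: not <3, s = 18+1 = 19; q=40
v=7: not <3, s = 19+1 = 20; q=47
s-q = 20-47 = -27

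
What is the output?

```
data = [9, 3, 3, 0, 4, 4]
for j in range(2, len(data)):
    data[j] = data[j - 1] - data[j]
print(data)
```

j=2: data[2] = 3-3 = 0 → [9, 3, 0, 0, 4, 4]
j=3: data[3] = 0-0 = 0 → [9, 3, 0, 0, 4, 4]
j=4: data[4] = 0-4 = -4 → [9, 3, 0, 0, -4, 4]
j=5: data[5] = (-4)-4 = -8 → [9, 3, 0, 0, -4, -8]

[9, 3, 0, 0, -4, -8]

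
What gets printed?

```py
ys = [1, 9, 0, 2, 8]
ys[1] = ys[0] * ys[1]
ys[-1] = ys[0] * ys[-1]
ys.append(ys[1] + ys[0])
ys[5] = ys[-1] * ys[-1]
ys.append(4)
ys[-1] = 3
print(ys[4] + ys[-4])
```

10

ys[1] = ys[0]*ys[1] = 1*9 = 9 → [1, 9, 0, 2, 8]
ys[-1] = ys[0]*ys[-1] = 1*8 = 8 → [1, 9, 0, 2, 8]
append ys[1]+ys[0] = 9+1 = 10 → [1, 9, 0, 2, 8, 10]
ys[5] = ys[-1]*ys[-1] = 10*10 = 100 → [1, 9, 0, 2, 8, 100]
append 4 → [1, 9, 0, 2, 8, 100, 4]
ys[-1] = 3 → [1, 9, 0, 2, 8, 100, 3]
ys[4]+ys[-4] = 8+2 = 10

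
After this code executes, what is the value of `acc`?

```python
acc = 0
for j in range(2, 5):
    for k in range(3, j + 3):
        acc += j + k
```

66

j=2,k=3: acc = 0+5 = 5
j=2,k=4: acc = 5+6 = 11
j=3,k=3: acc = 11+6 = 17
j=3,k=4: acc = 17+7 = 24
j=3,k=5: acc = 24+8 = 32
j=4,k=3: acc = 32+7 = 39
j=4,k=4: acc = 39+8 = 47
j=4,k=5: acc = 47+9 = 56
j=4,k=6: acc = 56+10 = 66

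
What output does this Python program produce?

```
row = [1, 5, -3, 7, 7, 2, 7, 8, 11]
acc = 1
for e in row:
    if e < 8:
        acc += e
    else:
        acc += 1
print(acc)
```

e=1: <8, acc = 1+1 = 2
e=5: <8, acc = 2+5 = 7
e=-3: <8, acc = 7+(-3) = 4
e=7: <8, acc = 4+7 = 11
e=7: <8, acc = 11+7 = 18
e=2: <8, acc = 18+2 = 20
e=7: <8, acc = 20+7 = 27
e=8: not <8, acc = 27+1 = 28
e=11: not <8, acc = 28+1 = 29

29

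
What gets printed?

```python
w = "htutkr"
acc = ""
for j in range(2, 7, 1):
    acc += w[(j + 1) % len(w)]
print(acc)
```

tkrht

j=2: add w[3]='t' → 't'
j=3: add w[4]='k' → 'tk'
j=4: add w[5]='r' → 'tkr'
j=5: add w[0]='h' → 'tkrh'
j=6: add w[1]='t' → 'tkrht'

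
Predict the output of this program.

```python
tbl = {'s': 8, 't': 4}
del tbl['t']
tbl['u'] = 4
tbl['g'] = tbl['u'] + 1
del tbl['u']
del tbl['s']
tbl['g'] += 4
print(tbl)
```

del 't' → {'s': 8}
tbl['u'] = 4 → {'s': 8, 'u': 4}
tbl['g'] = tbl['u']+1 = 5 → {'s': 8, 'u': 4, 'g': 5}
del 'u' → {'s': 8, 'g': 5}
del 's' → {'g': 5}
tbl['g'] = 5+4 = 9 → {'g': 9}

{'g': 9}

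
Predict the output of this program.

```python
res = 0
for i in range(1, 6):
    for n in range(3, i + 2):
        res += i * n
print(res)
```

165

i=2,n=3: res = 0+6 = 6
i=3,n=3: res = 6+9 = 15
i=3,n=4: res = 15+12 = 27
i=4,n=3: res = 27+12 = 39
i=4,n=4: res = 39+16 = 55
i=4,n=5: res = 55+20 = 75
i=5,n=3: res = 75+15 = 90
i=5,n=4: res = 90+20 = 110
i=5,n=5: res = 110+25 = 135
i=5,n=6: res = 135+30 = 165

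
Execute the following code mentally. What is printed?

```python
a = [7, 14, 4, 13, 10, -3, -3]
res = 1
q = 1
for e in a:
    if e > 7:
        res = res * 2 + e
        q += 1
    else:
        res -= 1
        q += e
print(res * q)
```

e=7: not >7, res = 1-1 = 0; q=8
e=14: >7, res = 0*2+14 = 14; q=9
e=4: not >7, res = 14-1 = 13; q=13
e=13: >7, res = 13*2+13 = 39; q=14
e=10: >7, res = 39*2+10 = 88; q=15
e=-3: not >7, res = 88-1 = 87; q=12
e=-3: not >7, res = 87-1 = 86; q=9
res*q = 86*9 = 774

774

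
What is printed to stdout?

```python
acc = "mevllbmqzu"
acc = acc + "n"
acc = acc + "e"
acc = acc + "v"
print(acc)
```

mevllbmqzunev

+ 'n' → 'mevllbmqzun'
+ 'e' → 'mevllbmqzune'
+ 'v' → 'mevllbmqzunev'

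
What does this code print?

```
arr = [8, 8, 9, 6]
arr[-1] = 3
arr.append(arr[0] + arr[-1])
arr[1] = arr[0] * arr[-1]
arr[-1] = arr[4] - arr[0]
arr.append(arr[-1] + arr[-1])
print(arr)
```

arr[-1] = 3 → [8, 8, 9, 3]
append arr[0]+arr[-1] = 8+3 = 11 → [8, 8, 9, 3, 11]
arr[1] = arr[0]*arr[-1] = 8*11 = 88 → [8, 88, 9, 3, 11]
arr[-1] = arr[4]-arr[0] = 11-8 = 3 → [8, 88, 9, 3, 3]
append arr[-1]+arr[-1] = 3+3 = 6 → [8, 88, 9, 3, 3, 6]

[8, 88, 9, 3, 3, 6]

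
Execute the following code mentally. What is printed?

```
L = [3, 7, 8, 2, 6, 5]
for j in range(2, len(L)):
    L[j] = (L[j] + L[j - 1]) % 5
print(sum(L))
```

18

j=2: L[2] = (8+7)%5 = 0 → [3, 7, 0, 2, 6, 5]
j=3: L[3] = (2+0)%5 = 2 → [3, 7, 0, 2, 6, 5]
j=4: L[4] = (6+2)%5 = 3 → [3, 7, 0, 2, 3, 5]
j=5: L[5] = (5+3)%5 = 3 → [3, 7, 0, 2, 3, 3]
sum = 18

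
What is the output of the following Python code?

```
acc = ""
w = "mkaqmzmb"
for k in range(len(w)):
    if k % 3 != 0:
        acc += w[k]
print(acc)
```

kamzb

k=0: skip
k=1: add 'k' → 'k'
k=2: add 'a' → 'ka'
k=3: skip
k=4: add 'm' → 'kam'
k=5: add 'z' → 'kamz'
k=6: skip
k=7: add 'b' → 'kamzb'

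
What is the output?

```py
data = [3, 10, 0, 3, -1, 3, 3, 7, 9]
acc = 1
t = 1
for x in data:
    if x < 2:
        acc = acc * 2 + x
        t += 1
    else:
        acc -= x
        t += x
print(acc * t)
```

x=3: not <2, acc = 1-3 = -2; t=4
x=10: not <2, acc = (-2)-10 = -12; t=14
x=0: <2, acc = (-12)*2+0 = -24; t=15
x=3: not <2, acc = (-24)-3 = -27; t=18
x=-1: <2, acc = (-27)*2+(-1) = -55; t=19
x=3: not <2, acc = (-55)-3 = -58; t=22
x=3: not <2, acc = (-58)-3 = -61; t=25
x=7: not <2, acc = (-61)-7 = -68; t=32
x=9: not <2, acc = (-68)-9 = -77; t=41
acc*t = (-77)*41 = -3157

-3157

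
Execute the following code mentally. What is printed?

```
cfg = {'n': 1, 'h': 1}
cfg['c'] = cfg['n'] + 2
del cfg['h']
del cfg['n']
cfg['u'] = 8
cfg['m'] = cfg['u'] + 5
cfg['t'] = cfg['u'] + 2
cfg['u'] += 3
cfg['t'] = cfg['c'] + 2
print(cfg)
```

{'c': 3, 'u': 11, 'm': 13, 't': 5}

cfg['c'] = cfg['n']+2 = 3 → {'n': 1, 'h': 1, 'c': 3}
del 'h' → {'n': 1, 'c': 3}
del 'n' → {'c': 3}
cfg['u'] = 8 → {'c': 3, 'u': 8}
cfg['m'] = cfg['u']+5 = 13 → {'c': 3, 'u': 8, 'm': 13}
cfg['t'] = cfg['u']+2 = 10 → {'c': 3, 'u': 8, 'm': 13, 't': 10}
cfg['u'] = 8+3 = 11 → {'c': 3, 'u': 11, 'm': 13, 't': 10}
cfg['t'] = cfg['c']+2 = 5 → {'c': 3, 'u': 11, 'm': 13, 't': 5}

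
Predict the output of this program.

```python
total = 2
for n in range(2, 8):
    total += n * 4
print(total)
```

110

n=2: total = 2+2*4 = 10
n=3: total = 10+3*4 = 22
n=4: total = 22+4*4 = 38
n=5: total = 38+5*4 = 58
n=6: total = 58+6*4 = 82
n=7: total = 82+7*4 = 110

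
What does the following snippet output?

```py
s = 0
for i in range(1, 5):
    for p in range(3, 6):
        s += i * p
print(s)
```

120

i=1,p=3: s = 0+3 = 3
i=1,p=4: s = 3+4 = 7
i=1,p=5: s = 7+5 = 12
i=2,p=3: s = 12+6 = 18
i=2,p=4: s = 18+8 = 26
i=2,p=5: s = 26+10 = 36
i=3,p=3: s = 36+9 = 45
i=3,p=4: s = 45+12 = 57
i=3,p=5: s = 57+15 = 72
i=4,p=3: s = 72+12 = 84
i=4,p=4: s = 84+16 = 100
i=4,p=5: s = 100+20 = 120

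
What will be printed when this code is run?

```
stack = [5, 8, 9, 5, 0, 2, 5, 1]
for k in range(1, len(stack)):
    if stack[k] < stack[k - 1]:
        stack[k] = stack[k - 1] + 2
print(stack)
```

[5, 8, 9, 11, 13, 15, 17, 19]

k=1: 8>=5, unchanged → [5, 8, 9, 5, 0, 2, 5, 1]
k=2: 9>=8, unchanged → [5, 8, 9, 5, 0, 2, 5, 1]
k=3: 5<9, stack[3] = 9+2 = 11 → [5, 8, 9, 11, 0, 2, 5, 1]
k=4: 0<11, stack[4] = 11+2 = 13 → [5, 8, 9, 11, 13, 2, 5, 1]
k=5: 2<13, stack[5] = 13+2 = 15 → [5, 8, 9, 11, 13, 15, 5, 1]
k=6: 5<15, stack[6] = 15+2 = 17 → [5, 8, 9, 11, 13, 15, 17, 1]
k=7: 1<17, stack[7] = 17+2 = 19 → [5, 8, 9, 11, 13, 15, 17, 19]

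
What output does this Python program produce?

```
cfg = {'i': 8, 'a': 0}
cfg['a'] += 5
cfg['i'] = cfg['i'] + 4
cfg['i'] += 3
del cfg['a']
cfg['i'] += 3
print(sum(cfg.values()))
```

cfg['a'] = 0+5 = 5 → {'i': 8, 'a': 5}
cfg['i'] = cfg['i']+4 = 12 → {'i': 12, 'a': 5}
cfg['i'] = 12+3 = 15 → {'i': 15, 'a': 5}
del 'a' → {'i': 15}
cfg['i'] = 15+3 = 18 → {'i': 18}
sum of values = 18

18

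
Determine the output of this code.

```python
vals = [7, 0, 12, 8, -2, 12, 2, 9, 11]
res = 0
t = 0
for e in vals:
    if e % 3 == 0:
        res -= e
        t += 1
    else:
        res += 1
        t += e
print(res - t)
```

e=7: not %3==0, res = 0+1 = 1; t=7
e=0: %3==0, res = 1-0 = 1; t=8
e=12: %3==0, res = 1-12 = -11; t=9
e=8: not %3==0, res = (-11)+1 = -10; t=17
e=-2: not %3==0, res = (-10)+1 = -9; t=15
e=12: %3==0, res = (-9)-12 = -21; t=16
e=2: not %3==0, res = (-21)+1 = -20; t=18
e=9: %3==0, res = (-20)-9 = -29; t=19
e=11: not %3==0, res = (-29)+1 = -28; t=30
res-t = (-28)-30 = -58

-58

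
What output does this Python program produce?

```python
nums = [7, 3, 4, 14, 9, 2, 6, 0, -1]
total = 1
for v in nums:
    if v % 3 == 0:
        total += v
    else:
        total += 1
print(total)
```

24

v=7: not %3==0, total = 1+1 = 2
v=3: %3==0, total = 2+3 = 5
v=4: not %3==0, total = 5+1 = 6
v=14: not %3==0, total = 6+1 = 7
v=9: %3==0, total = 7+9 = 16
v=2: not %3==0, total = 16+1 = 17
v=6: %3==0, total = 17+6 = 23
v=0: %3==0, total = 23+0 = 23
v=-1: not %3==0, total = 23+1 = 24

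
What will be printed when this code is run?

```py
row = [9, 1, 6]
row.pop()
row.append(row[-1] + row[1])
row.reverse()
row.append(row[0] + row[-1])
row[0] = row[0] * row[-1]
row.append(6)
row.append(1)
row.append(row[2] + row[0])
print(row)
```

pop() removes 6 → [9, 1]
append row[-1]+row[1] = 1+1 = 2 → [9, 1, 2]
reverse → [2, 1, 9]
append row[0]+row[-1] = 2+9 = 11 → [2, 1, 9, 11]
row[0] = row[0]*row[-1] = 2*11 = 22 → [22, 1, 9, 11]
append 6 → [22, 1, 9, 11, 6]
append 1 → [22, 1, 9, 11, 6, 1]
append row[2]+row[0] = 9+22 = 31 → [22, 1, 9, 11, 6, 1, 31]

[22, 1, 9, 11, 6, 1, 31]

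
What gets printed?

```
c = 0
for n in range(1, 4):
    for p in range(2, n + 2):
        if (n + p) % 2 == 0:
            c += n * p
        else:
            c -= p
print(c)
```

n=1,p=2: odd sum, c = 0-2 = -2
n=2,p=2: even sum, c = (-2)+4 = 2
n=2,p=3: odd sum, c = 2-3 = -1
n=3,p=2: odd sum, c = (-1)-2 = -3
n=3,p=3: even sum, c = (-3)+9 = 6
n=3,p=4: odd sum, c = 6-4 = 2

2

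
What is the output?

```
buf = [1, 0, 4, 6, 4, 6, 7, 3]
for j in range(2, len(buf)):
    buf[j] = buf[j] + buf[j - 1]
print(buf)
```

j=2: buf[2] = 4+0 = 4 → [1, 0, 4, 6, 4, 6, 7, 3]
j=3: buf[3] = 6+4 = 10 → [1, 0, 4, 10, 4, 6, 7, 3]
j=4: buf[4] = 4+10 = 14 → [1, 0, 4, 10, 14, 6, 7, 3]
j=5: buf[5] = 6+14 = 20 → [1, 0, 4, 10, 14, 20, 7, 3]
j=6: buf[6] = 7+20 = 27 → [1, 0, 4, 10, 14, 20, 27, 3]
j=7: buf[7] = 3+27 = 30 → [1, 0, 4, 10, 14, 20, 27, 30]

[1, 0, 4, 10, 14, 20, 27, 30]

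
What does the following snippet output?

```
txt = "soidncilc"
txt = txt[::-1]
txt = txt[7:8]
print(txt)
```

reverse → 'clicndios'
slice [7:8] → 'o'

o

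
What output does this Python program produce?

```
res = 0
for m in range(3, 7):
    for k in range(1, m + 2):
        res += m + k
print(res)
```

m=3,k=1: res = 0+4 = 4
m=3,k=2: res = 4+5 = 9
m=3,k=3: res = 9+6 = 15
m=3,k=4: res = 15+7 = 22
m=4,k=1: res = 22+5 = 27
m=4,k=2: res = 27+6 = 33
m=4,k=3: res = 33+7 = 40
m=4,k=4: res = 40+8 = 48
m=4,k=5: res = 48+9 = 57
m=5,k=1: res = 57+6 = 63
m=5,k=2: res = 63+7 = 70
m=5,k=3: res = 70+8 = 78
m=5,k=4: res = 78+9 = 87
m=5,k=5: res = 87+10 = 97
m=5,k=6: res = 97+11 = 108
m=6,k=1: res = 108+7 = 115
m=6,k=2: res = 115+8 = 123
m=6,k=3: res = 123+9 = 132
m=6,k=4: res = 132+10 = 142
m=6,k=5: res = 142+11 = 153
m=6,k=6: res = 153+12 = 165
m=6,k=7: res = 165+13 = 178

178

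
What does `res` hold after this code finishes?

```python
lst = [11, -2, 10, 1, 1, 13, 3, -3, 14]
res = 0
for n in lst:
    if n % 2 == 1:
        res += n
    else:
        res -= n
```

n=11: odd, res = 0+11 = 11
n=-2: not odd, res = 11-(-2) = 13
n=10: not odd, res = 13-10 = 3
n=1: odd, res = 3+1 = 4
n=1: odd, res = 4+1 = 5
n=13: odd, res = 5+13 = 18
n=3: odd, res = 18+3 = 21
n=-3: odd, res = 21+(-3) = 18
n=14: not odd, res = 18-14 = 4

4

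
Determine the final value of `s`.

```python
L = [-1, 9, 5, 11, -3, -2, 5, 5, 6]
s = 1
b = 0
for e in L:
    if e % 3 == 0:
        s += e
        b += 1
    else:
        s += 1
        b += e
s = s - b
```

e=-1: not %3==0, s = 1+1 = 2; b=-1
e=9: %3==0, s = 2+9 = 11; b=0
e=5: not %3==0, s = 11+1 = 12; b=5
e=11: not %3==0, s = 12+1 = 13; b=16
e=-3: %3==0, s = 13+(-3) = 10; b=17
e=-2: not %3==0, s = 10+1 = 11; b=15
e=5: not %3==0, s = 11+1 = 12; b=20
e=5: not %3==0, s = 12+1 = 13; b=25
e=6: %3==0, s = 13+6 = 19; b=26
s-b = 19-26 = -7

-7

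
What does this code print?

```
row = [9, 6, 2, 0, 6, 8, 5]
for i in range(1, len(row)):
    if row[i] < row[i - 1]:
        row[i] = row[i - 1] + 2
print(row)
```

[9, 11, 13, 15, 17, 19, 21]

i=1: 6<9, row[1] = 9+2 = 11 → [9, 11, 2, 0, 6, 8, 5]
i=2: 2<11, row[2] = 11+2 = 13 → [9, 11, 13, 0, 6, 8, 5]
i=3: 0<13, row[3] = 13+2 = 15 → [9, 11, 13, 15, 6, 8, 5]
i=4: 6<15, row[4] = 15+2 = 17 → [9, 11, 13, 15, 17, 8, 5]
i=5: 8<17, row[5] = 17+2 = 19 → [9, 11, 13, 15, 17, 19, 5]
i=6: 5<19, row[6] = 19+2 = 21 → [9, 11, 13, 15, 17, 19, 21]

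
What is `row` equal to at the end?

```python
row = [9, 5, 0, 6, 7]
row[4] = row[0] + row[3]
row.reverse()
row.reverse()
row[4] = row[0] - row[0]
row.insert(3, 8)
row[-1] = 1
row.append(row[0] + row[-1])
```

row[4] = row[0]+row[3] = 9+6 = 15 → [9, 5, 0, 6, 15]
reverse → [15, 6, 0, 5, 9]
reverse → [9, 5, 0, 6, 15]
row[4] = row[0]-row[0] = 9-9 = 0 → [9, 5, 0, 6, 0]
insert 8 at 3 → [9, 5, 0, 8, 6, 0]
row[-1] = 1 → [9, 5, 0, 8, 6, 1]
append row[0]+row[-1] = 9+1 = 10 → [9, 5, 0, 8, 6, 1, 10]

[9, 5, 0, 8, 6, 1, 10]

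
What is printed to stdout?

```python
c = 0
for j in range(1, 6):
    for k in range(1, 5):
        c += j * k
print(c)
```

150

j=1,k=1: c = 0+1 = 1
j=1,k=2: c = 1+2 = 3
j=1,k=3: c = 3+3 = 6
j=1,k=4: c = 6+4 = 10
j=2,k=1: c = 10+2 = 12
j=2,k=2: c = 12+4 = 16
j=2,k=3: c = 16+6 = 22
j=2,k=4: c = 22+8 = 30
j=3,k=1: c = 30+3 = 33
j=3,k=2: c = 33+6 = 39
j=3,k=3: c = 39+9 = 48
j=3,k=4: c = 48+12 = 60
j=4,k=1: c = 60+4 = 64
j=4,k=2: c = 64+8 = 72
j=4,k=3: c = 72+12 = 84
j=4,k=4: c = 84+16 = 100
j=5,k=1: c = 100+5 = 105
j=5,k=2: c = 105+10 = 115
j=5,k=3: c = 115+15 = 130
j=5,k=4: c = 130+20 = 150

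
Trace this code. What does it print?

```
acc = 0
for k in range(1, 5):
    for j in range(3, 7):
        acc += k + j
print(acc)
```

k=1,j=3: acc = 0+4 = 4
k=1,j=4: acc = 4+5 = 9
k=1,j=5: acc = 9+6 = 15
k=1,j=6: acc = 15+7 = 22
k=2,j=3: acc = 22+5 = 27
k=2,j=4: acc = 27+6 = 33
k=2,j=5: acc = 33+7 = 40
k=2,j=6: acc = 40+8 = 48
k=3,j=3: acc = 48+6 = 54
k=3,j=4: acc = 54+7 = 61
k=3,j=5: acc = 61+8 = 69
k=3,j=6: acc = 69+9 = 78
k=4,j=3: acc = 78+7 = 85
k=4,j=4: acc = 85+8 = 93
k=4,j=5: acc = 93+9 = 102
k=4,j=6: acc = 102+10 = 112

112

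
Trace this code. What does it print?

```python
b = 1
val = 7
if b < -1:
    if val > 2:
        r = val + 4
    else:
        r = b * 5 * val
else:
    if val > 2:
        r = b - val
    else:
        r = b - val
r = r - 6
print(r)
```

b=1, val=7
b < -1 is False; val > 2 is True
→ r = b - val = -6
r = (-6)-6 = -12

-12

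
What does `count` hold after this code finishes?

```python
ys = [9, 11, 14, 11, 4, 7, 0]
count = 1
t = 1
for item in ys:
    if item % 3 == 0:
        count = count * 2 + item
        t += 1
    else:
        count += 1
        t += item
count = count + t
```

82

item=9: %3==0, count = 1*2+9 = 11; t=2
item=11: not %3==0, count = 11+1 = 12; t=13
item=14: not %3==0, count = 12+1 = 13; t=27
item=11: not %3==0, count = 13+1 = 14; t=38
item=4: not %3==0, count = 14+1 = 15; t=42
item=7: not %3==0, count = 15+1 = 16; t=49
item=0: %3==0, count = 16*2+0 = 32; t=50
count+t = 32+50 = 82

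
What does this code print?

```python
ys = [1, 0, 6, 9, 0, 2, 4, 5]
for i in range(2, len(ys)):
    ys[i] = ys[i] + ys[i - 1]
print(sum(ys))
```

101

i=2: ys[2] = 6+0 = 6 → [1, 0, 6, 9, 0, 2, 4, 5]
i=3: ys[3] = 9+6 = 15 → [1, 0, 6, 15, 0, 2, 4, 5]
i=4: ys[4] = 0+15 = 15 → [1, 0, 6, 15, 15, 2, 4, 5]
i=5: ys[5] = 2+15 = 17 → [1, 0, 6, 15, 15, 17, 4, 5]
i=6: ys[6] = 4+17 = 21 → [1, 0, 6, 15, 15, 17, 21, 5]
i=7: ys[7] = 5+21 = 26 → [1, 0, 6, 15, 15, 17, 21, 26]
sum = 101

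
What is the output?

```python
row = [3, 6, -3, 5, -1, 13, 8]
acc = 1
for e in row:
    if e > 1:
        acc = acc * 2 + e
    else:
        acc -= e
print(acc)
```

e=3: >1, acc = 1*2+3 = 5
e=6: >1, acc = 5*2+6 = 16
e=-3: not >1, acc = 16-(-3) = 19
e=5: >1, acc = 19*2+5 = 43
e=-1: not >1, acc = 43-(-1) = 44
e=13: >1, acc = 44*2+13 = 101
e=8: >1, acc = 101*2+8 = 210

210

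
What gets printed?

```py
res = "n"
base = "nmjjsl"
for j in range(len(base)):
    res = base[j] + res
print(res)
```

j=0: prepend 'n' → 'nn'
j=1: prepend 'm' → 'mnn'
j=2: prepend 'j' → 'jmnn'
j=3: prepend 'j' → 'jjmnn'
j=4: prepend 's' → 'sjjmnn'
j=5: prepend 'l' → 'lsjjmnn'

lsjjmnn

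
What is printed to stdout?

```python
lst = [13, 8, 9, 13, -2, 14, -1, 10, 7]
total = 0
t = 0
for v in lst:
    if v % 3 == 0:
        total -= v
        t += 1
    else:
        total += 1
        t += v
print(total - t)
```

-64

v=13: not %3==0, total = 0+1 = 1; t=13
v=8: not %3==0, total = 1+1 = 2; t=21
v=9: %3==0, total = 2-9 = -7; t=22
v=13: not %3==0, total = (-7)+1 = -6; t=35
v=-2: not %3==0, total = (-6)+1 = -5; t=33
v=14: not %3==0, total = (-5)+1 = -4; t=47
v=-1: not %3==0, total = (-4)+1 = -3; t=46
v=10: not %3==0, total = (-3)+1 = -2; t=56
v=7: not %3==0, total = (-2)+1 = -1; t=63
total-t = (-1)-63 = -64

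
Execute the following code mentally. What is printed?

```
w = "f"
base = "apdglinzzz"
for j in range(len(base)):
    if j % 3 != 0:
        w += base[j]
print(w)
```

fpdlizz

j=0: skip
j=1: add 'p' → 'fp'
j=2: add 'd' → 'fpd'
j=3: skip
j=4: add 'l' → 'fpdl'
j=5: add 'i' → 'fpdli'
j=6: skip
j=7: add 'z' → 'fpdliz'
j=8: add 'z' → 'fpdlizz'
j=9: skip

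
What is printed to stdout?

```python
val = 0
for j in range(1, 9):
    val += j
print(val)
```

j=1: val = 0+1 = 1
j=2: val = 1+2 = 3
j=3: val = 3+3 = 6
j=4: val = 6+4 = 10
j=5: val = 10+5 = 15
j=6: val = 15+6 = 21
j=7: val = 21+7 = 28
j=8: val = 28+8 = 36

36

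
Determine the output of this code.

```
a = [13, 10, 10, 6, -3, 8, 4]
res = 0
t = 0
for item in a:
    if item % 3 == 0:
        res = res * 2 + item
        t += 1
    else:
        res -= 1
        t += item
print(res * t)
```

item=13: not %3==0, res = 0-1 = -1; t=13
item=10: not %3==0, res = (-1)-1 = -2; t=23
item=10: not %3==0, res = (-2)-1 = -3; t=33
item=6: %3==0, res = (-3)*2+6 = 0; t=34
item=-3: %3==0, res = 0*2+(-3) = -3; t=35
item=8: not %3==0, res = (-3)-1 = -4; t=43
item=4: not %3==0, res = (-4)-1 = -5; t=47
res*t = (-5)*47 = -235

-235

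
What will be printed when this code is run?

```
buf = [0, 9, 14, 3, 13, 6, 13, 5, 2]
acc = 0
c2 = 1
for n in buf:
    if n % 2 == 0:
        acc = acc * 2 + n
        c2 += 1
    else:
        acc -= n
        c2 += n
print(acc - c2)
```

n=0: even, acc = 0*2+0 = 0; c2=2
n=9: not even, acc = 0-9 = -9; c2=11
n=14: even, acc = (-9)*2+14 = -4; c2=12
n=3: not even, acc = (-4)-3 = -7; c2=15
n=13: not even, acc = (-7)-13 = -20; c2=28
n=6: even, acc = (-20)*2+6 = -34; c2=29
n=13: not even, acc = (-34)-13 = -47; c2=42
n=5: not even, acc = (-47)-5 = -52; c2=47
n=2: even, acc = (-52)*2+2 = -102; c2=48
acc-c2 = (-102)-48 = -150

-150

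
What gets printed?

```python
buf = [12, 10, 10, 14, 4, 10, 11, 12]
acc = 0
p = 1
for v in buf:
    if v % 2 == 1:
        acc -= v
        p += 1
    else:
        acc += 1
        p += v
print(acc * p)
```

v=12: not odd, acc = 0+1 = 1; p=13
v=10: not odd, acc = 1+1 = 2; p=23
v=10: not odd, acc = 2+1 = 3; p=33
v=14: not odd, acc = 3+1 = 4; p=47
v=4: not odd, acc = 4+1 = 5; p=51
v=10: not odd, acc = 5+1 = 6; p=61
v=11: odd, acc = 6-11 = -5; p=62
v=12: not odd, acc = (-5)+1 = -4; p=74
acc*p = (-4)*74 = -296

-296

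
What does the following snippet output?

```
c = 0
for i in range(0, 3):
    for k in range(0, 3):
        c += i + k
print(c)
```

i=0,k=0: c = 0+0 = 0
i=0,k=1: c = 0+1 = 1
i=0,k=2: c = 1+2 = 3
i=1,k=0: c = 3+1 = 4
i=1,k=1: c = 4+2 = 6
i=1,k=2: c = 6+3 = 9
i=2,k=0: c = 9+2 = 11
i=2,k=1: c = 11+3 = 14
i=2,k=2: c = 14+4 = 18

18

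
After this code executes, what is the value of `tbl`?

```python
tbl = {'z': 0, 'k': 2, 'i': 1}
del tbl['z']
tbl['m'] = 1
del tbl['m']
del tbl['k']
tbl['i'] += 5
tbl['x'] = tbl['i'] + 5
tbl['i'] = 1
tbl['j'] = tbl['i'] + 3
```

{'i': 1, 'x': 11, 'j': 4}

del 'z' → {'k': 2, 'i': 1}
tbl['m'] = 1 → {'k': 2, 'i': 1, 'm': 1}
del 'm' → {'k': 2, 'i': 1}
del 'k' → {'i': 1}
tbl['i'] = 1+5 = 6 → {'i': 6}
tbl['x'] = tbl['i']+5 = 11 → {'i': 6, 'x': 11}
tbl['i'] = 1 → {'i': 1, 'x': 11}
tbl['j'] = tbl['i']+3 = 4 → {'i': 1, 'x': 11, 'j': 4}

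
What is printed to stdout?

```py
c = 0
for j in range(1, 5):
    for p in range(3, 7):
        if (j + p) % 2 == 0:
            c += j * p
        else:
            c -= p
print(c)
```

j=1,p=3: even sum, c = 0+3 = 3
j=1,p=4: odd sum, c = 3-4 = -1
j=1,p=5: even sum, c = (-1)+5 = 4
j=1,p=6: odd sum, c = 4-6 = -2
j=2,p=3: odd sum, c = (-2)-3 = -5
j=2,p=4: even sum, c = (-5)+8 = 3
j=2,p=5: odd sum, c = 3-5 = -2
j=2,p=6: even sum, c = (-2)+12 = 10
j=3,p=3: even sum, c = 10+9 = 19
j=3,p=4: odd sum, c = 19-4 = 15
j=3,p=5: even sum, c = 15+15 = 30
j=3,p=6: odd sum, c = 30-6 = 24
j=4,p=3: odd sum, c = 24-3 = 21
j=4,p=4: even sum, c = 21+16 = 37
j=4,p=5: odd sum, c = 37-5 = 32
j=4,p=6: even sum, c = 32+24 = 56

56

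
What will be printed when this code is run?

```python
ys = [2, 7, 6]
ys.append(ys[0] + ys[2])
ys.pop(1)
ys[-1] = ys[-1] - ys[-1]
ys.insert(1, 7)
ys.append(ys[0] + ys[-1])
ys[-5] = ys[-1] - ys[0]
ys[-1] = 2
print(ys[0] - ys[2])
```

append ys[0]+ys[2] = 2+6 = 8 → [2, 7, 6, 8]
pop(1) removes 7 → [2, 6, 8]
ys[-1] = ys[-1]-ys[-1] = 8-8 = 0 → [2, 6, 0]
insert 7 at 1 → [2, 7, 6, 0]
append ys[0]+ys[-1] = 2+0 = 2 → [2, 7, 6, 0, 2]
ys[-5] = ys[-1]-ys[0] = 2-2 = 0 → [0, 7, 6, 0, 2]
ys[-1] = 2 → [0, 7, 6, 0, 2]
ys[0]-ys[2] = 0-6 = -6

-6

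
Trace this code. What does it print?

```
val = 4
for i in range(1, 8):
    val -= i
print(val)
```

-24

i=1: val = 4-1 = 3
i=2: val = 3-2 = 1
i=3: val = 1-3 = -2
i=4: val = (-2)-4 = -6
i=5: val = (-6)-5 = -11
i=6: val = (-11)-6 = -17
i=7: val = (-17)-7 = -24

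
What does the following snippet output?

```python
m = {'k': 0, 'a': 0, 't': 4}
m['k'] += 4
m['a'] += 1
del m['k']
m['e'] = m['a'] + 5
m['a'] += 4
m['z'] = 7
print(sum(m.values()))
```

m['k'] = 0+4 = 4 → {'k': 4, 'a': 0, 't': 4}
m['a'] = 0+1 = 1 → {'k': 4, 'a': 1, 't': 4}
del 'k' → {'a': 1, 't': 4}
m['e'] = m['a']+5 = 6 → {'a': 1, 't': 4, 'e': 6}
m['a'] = 1+4 = 5 → {'a': 5, 't': 4, 'e': 6}
m['z'] = 7 → {'a': 5, 't': 4, 'e': 6, 'z': 7}
sum of values = 22

22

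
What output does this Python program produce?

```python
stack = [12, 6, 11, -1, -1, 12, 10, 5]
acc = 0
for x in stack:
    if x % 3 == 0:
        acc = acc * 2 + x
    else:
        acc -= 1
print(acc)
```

64

x=12: %3==0, acc = 0*2+12 = 12
x=6: %3==0, acc = 12*2+6 = 30
x=11: not %3==0, acc = 30-1 = 29
x=-1: not %3==0, acc = 29-1 = 28
x=-1: not %3==0, acc = 28-1 = 27
x=12: %3==0, acc = 27*2+12 = 66
x=10: not %3==0, acc = 66-1 = 65
x=5: not %3==0, acc = 65-1 = 64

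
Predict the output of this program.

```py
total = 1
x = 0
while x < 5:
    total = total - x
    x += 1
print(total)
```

x=0: total = 1-0 = 1
x=1: total = 1-1 = 0
x=2: total = 0-2 = -2
x=3: total = (-2)-3 = -5
x=4: total = (-5)-4 = -9

-9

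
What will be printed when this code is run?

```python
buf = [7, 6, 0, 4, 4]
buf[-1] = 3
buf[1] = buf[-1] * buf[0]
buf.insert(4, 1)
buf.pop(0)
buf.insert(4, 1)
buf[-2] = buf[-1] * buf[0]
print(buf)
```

buf[-1] = 3 → [7, 6, 0, 4, 3]
buf[1] = buf[-1]*buf[0] = 3*7 = 21 → [7, 21, 0, 4, 3]
insert 1 at 4 → [7, 21, 0, 4, 1, 3]
pop(0) removes 7 → [21, 0, 4, 1, 3]
insert 1 at 4 → [21, 0, 4, 1, 1, 3]
buf[-2] = buf[-1]*buf[0] = 3*21 = 63 → [21, 0, 4, 1, 63, 3]

[21, 0, 4, 1, 63, 3]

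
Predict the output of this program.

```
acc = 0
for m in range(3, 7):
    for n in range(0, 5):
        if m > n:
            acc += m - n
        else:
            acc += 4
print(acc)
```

m=3,n=0: 3>0, acc = 0+3 = 3
m=3,n=1: 3>1, acc = 3+2 = 5
m=3,n=2: 3>2, acc = 5+1 = 6
m=3,n=3: not 3>3, acc = 6+4 = 10
m=3,n=4: not 3>4, acc = 10+4 = 14
m=4,n=0: 4>0, acc = 14+4 = 18
m=4,n=1: 4>1, acc = 18+3 = 21
m=4,n=2: 4>2, acc = 21+2 = 23
m=4,n=3: 4>3, acc = 23+1 = 24
m=4,n=4: not 4>4, acc = 24+4 = 28
m=5,n=0: 5>0, acc = 28+5 = 33
m=5,n=1: 5>1, acc = 33+4 = 37
m=5,n=2: 5>2, acc = 37+3 = 40
m=5,n=3: 5>3, acc = 40+2 = 42
m=5,n=4: 5>4, acc = 42+1 = 43
m=6,n=0: 6>0, acc = 43+6 = 49
m=6,n=1: 6>1, acc = 49+5 = 54
m=6,n=2: 6>2, acc = 54+4 = 58
m=6,n=3: 6>3, acc = 58+3 = 61
m=6,n=4: 6>4, acc = 61+2 = 63

63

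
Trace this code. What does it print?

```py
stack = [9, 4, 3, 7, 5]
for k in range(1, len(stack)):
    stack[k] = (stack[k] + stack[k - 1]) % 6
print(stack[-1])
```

4

k=1: stack[1] = (4+9)%6 = 1 → [9, 1, 3, 7, 5]
k=2: stack[2] = (3+1)%6 = 4 → [9, 1, 4, 7, 5]
k=3: stack[3] = (7+4)%6 = 5 → [9, 1, 4, 5, 5]
k=4: stack[4] = (5+5)%6 = 4 → [9, 1, 4, 5, 4]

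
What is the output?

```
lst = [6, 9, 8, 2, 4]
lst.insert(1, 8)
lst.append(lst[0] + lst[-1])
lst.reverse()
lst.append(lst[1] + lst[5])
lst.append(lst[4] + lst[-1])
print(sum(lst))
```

80

insert 8 at 1 → [6, 8, 9, 8, 2, 4]
append lst[0]+lst[-1] = 6+4 = 10 → [6, 8, 9, 8, 2, 4, 10]
reverse → [10, 4, 2, 8, 9, 8, 6]
append lst[1]+lst[5] = 4+8 = 12 → [10, 4, 2, 8, 9, 8, 6, 12]
append lst[4]+lst[-1] = 9+12 = 21 → [10, 4, 2, 8, 9, 8, 6, 12, 21]
sum = 80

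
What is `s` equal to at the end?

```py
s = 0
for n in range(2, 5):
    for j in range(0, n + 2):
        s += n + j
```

n=2,j=0: s = 0+2 = 2
n=2,j=1: s = 2+3 = 5
n=2,j=2: s = 5+4 = 9
n=2,j=3: s = 9+5 = 14
n=3,j=0: s = 14+3 = 17
n=3,j=1: s = 17+4 = 21
n=3,j=2: s = 21+5 = 26
n=3,j=3: s = 26+6 = 32
n=3,j=4: s = 32+7 = 39
n=4,j=0: s = 39+4 = 43
n=4,j=1: s = 43+5 = 48
n=4,j=2: s = 48+6 = 54
n=4,j=3: s = 54+7 = 61
n=4,j=4: s = 61+8 = 69
n=4,j=5: s = 69+9 = 78

78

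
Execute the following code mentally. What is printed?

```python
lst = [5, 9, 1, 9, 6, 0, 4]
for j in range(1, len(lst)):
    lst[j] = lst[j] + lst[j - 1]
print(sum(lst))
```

j=1: lst[1] = 9+5 = 14 → [5, 14, 1, 9, 6, 0, 4]
j=2: lst[2] = 1+14 = 15 → [5, 14, 15, 9, 6, 0, 4]
j=3: lst[3] = 9+15 = 24 → [5, 14, 15, 24, 6, 0, 4]
j=4: lst[4] = 6+24 = 30 → [5, 14, 15, 24, 30, 0, 4]
j=5: lst[5] = 0+30 = 30 → [5, 14, 15, 24, 30, 30, 4]
j=6: lst[6] = 4+30 = 34 → [5, 14, 15, 24, 30, 30, 34]
sum = 152

152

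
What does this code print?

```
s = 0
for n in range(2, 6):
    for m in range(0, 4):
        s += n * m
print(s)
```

84

n=2,m=0: s = 0+0 = 0
n=2,m=1: s = 0+2 = 2
n=2,m=2: s = 2+4 = 6
n=2,m=3: s = 6+6 = 12
n=3,m=0: s = 12+0 = 12
n=3,m=1: s = 12+3 = 15
n=3,m=2: s = 15+6 = 21
n=3,m=3: s = 21+9 = 30
n=4,m=0: s = 30+0 = 30
n=4,m=1: s = 30+4 = 34
n=4,m=2: s = 34+8 = 42
n=4,m=3: s = 42+12 = 54
n=5,m=0: s = 54+0 = 54
n=5,m=1: s = 54+5 = 59
n=5,m=2: s = 59+10 = 69
n=5,m=3: s = 69+15 = 84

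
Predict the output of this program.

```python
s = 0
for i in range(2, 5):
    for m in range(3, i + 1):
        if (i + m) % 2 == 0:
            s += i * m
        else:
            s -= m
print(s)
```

22

i=3,m=3: even sum, s = 0+9 = 9
i=4,m=3: odd sum, s = 9-3 = 6
i=4,m=4: even sum, s = 6+16 = 22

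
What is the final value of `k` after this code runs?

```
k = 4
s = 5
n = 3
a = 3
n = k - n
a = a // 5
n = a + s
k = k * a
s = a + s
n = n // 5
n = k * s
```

0

n = 4-3 = 1
a = 3//5 = 0
n = 0+5 = 5
k = 4*0 = 0
s = 0+5 = 5
n = 5//5 = 1
n = 0*5 = 0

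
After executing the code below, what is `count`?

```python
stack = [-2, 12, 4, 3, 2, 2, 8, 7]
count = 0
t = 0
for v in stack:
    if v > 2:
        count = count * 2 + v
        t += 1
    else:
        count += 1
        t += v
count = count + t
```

306

v=-2: not >2, count = 0+1 = 1; t=-2
v=12: >2, count = 1*2+12 = 14; t=-1
v=4: >2, count = 14*2+4 = 32; t=0
v=3: >2, count = 32*2+3 = 67; t=1
v=2: not >2, count = 67+1 = 68; t=3
v=2: not >2, count = 68+1 = 69; t=5
v=8: >2, count = 69*2+8 = 146; t=6
v=7: >2, count = 146*2+7 = 299; t=7
count+t = 299+7 = 306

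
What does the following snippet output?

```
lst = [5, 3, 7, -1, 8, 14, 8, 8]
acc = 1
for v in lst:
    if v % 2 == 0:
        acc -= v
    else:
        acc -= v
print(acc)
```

v=5: not even, acc = 1-5 = -4
v=3: not even, acc = (-4)-3 = -7
v=7: not even, acc = (-7)-7 = -14
v=-1: not even, acc = (-14)-(-1) = -13
v=8: even, acc = (-13)-8 = -21
v=14: even, acc = (-21)-14 = -35
v=8: even, acc = (-35)-8 = -43
v=8: even, acc = (-43)-8 = -51

-51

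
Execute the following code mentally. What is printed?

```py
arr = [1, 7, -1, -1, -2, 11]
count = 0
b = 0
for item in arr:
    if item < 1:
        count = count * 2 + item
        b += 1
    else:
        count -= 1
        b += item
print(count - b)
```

item=1: not <1, count = 0-1 = -1; b=1
item=7: not <1, count = (-1)-1 = -2; b=8
item=-1: <1, count = (-2)*2+(-1) = -5; b=9
item=-1: <1, count = (-5)*2+(-1) = -11; b=10
item=-2: <1, count = (-11)*2+(-2) = -24; b=11
item=11: not <1, count = (-24)-1 = -25; b=22
count-b = (-25)-22 = -47

-47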